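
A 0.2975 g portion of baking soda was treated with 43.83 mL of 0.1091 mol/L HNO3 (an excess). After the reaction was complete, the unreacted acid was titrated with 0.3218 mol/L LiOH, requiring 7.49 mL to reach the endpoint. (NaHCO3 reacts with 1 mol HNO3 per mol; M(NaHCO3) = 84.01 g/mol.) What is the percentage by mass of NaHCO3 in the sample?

Total n(HNO3) added = 0.1091 x 0.04383 = 0.004782 mol.
n(LiOH) used = 0.3218 x 0.007490 = 0.002410 mol, which equals the excess n(HNO3).
So n(HNO3) consumed by the sample = 0.004782 - 0.002410 = 0.002372 mol.
n(NaHCO3) = 0.002372 / 1 = 0.002372 mol.
mass NaHCO3 = 0.002372 x 84.01 = 0.1992 g, so %NaHCO3 = 0.1992/0.2975 x 100 = 67.0%.

67.0%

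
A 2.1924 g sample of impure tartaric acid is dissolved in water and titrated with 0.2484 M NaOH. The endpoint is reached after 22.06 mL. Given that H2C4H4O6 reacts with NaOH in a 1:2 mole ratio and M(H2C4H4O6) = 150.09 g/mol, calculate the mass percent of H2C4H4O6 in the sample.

18.8%

n(NaOH) = 0.2484 x 0.02206 = 0.005480 mol.
n(H2C4H4O6) = 0.005480 / 2 = 0.002740 mol.
mass of H2C4H4O6 = 0.002740 x 150.09 = 0.4112 g.
% purity = 0.4112 / 2.1924 x 100 = 18.8%.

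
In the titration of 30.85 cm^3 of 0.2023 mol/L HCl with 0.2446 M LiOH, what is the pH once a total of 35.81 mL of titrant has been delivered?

12.58

n(acid) = 0.2023 x 0.03085 = 0.006241 mol; n(LiOH) added = 0.2446 x 0.03581 = 0.008759 mol.
Base is in excess by 0.008759 - 0.006241 = 0.002518 mol in a total volume of 0.06666 L.
[OH^-] = 0.002518/0.06666 = 0.03778 M, so pOH = 1.42 and pH = 14.00 - 1.42 = 12.58.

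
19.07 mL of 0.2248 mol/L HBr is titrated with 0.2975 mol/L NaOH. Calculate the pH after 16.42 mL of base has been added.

12.23

n(acid) = 0.2248 x 0.01907 = 0.004287 mol; n(NaOH) added = 0.2975 x 0.01642 = 0.004885 mol.
Base is in excess by 0.004885 - 0.004287 = 0.0005980 mol in a total volume of 0.03549 L.
[OH^-] = 0.0005980/0.03549 = 0.01685 M, so pOH = 1.77 and pH = 14.00 - 1.77 = 12.23.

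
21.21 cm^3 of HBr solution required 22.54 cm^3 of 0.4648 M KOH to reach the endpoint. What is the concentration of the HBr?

n(KOH) delivered = 0.4648 x 0.02254 = 0.01048 mol.
For a 1:1 reaction, n(HBr) = 0.01048 mol.
[HBr] = 0.01048 mol / 0.02121 L = 0.494 M.

0.494 M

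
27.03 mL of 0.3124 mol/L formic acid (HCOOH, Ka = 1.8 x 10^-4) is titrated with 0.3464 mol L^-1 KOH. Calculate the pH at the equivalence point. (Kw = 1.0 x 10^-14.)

8.48

n(HCOOH) = 0.3124 x 0.02703 = 0.008444 mol; V(KOH) at equivalence = 0.008444/0.3464 = 0.02438 L.
At equivalence all the acid is converted to HCOO-; total volume = 0.02703 + 0.02438 = 0.05141 L, so [HCOO-] = 0.008444/0.05141 = 0.1643 M.
Kb = Kw/Ka = 1.0e-14 / 1.8 x 10^-4 = 5.56e-11.
[OH^-] = sqrt(Kb x [HCOO-]) = sqrt(5.56e-11 x 0.1643) = 3.02e-6 M.
pOH = 5.52, so pH = 14.00 - 5.52 = 8.48.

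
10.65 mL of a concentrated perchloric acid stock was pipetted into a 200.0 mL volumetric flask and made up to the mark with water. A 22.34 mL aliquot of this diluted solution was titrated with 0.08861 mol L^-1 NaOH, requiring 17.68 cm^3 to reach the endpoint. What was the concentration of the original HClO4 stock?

1.32 M

n(NaOH) = 0.08861 x 0.01768 = 0.001567 mol.
n(HClO4) in the aliquot = 0.001567 mol.
[diluted HClO4] = 0.001567 / 0.02234 = 0.07013 M.
Dilution factor = 200.0/10.65 = 18.78, so [stock] = 0.07013 x 18.78 = 1.32 M.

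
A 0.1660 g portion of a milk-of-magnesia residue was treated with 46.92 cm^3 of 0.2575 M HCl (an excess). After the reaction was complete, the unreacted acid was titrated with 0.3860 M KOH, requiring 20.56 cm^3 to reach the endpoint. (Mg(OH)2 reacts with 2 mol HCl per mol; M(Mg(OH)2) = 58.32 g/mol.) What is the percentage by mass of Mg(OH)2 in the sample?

Total n(HCl) added = 0.2575 x 0.04692 = 0.01208 mol.
n(KOH) used = 0.3860 x 0.02056 = 0.007936 mol, which equals the excess n(HCl).
So n(HCl) consumed by the sample = 0.01208 - 0.007936 = 0.004146 mol.
n(Mg(OH)2) = 0.004146 / 2 = 0.002073 mol.
mass Mg(OH)2 = 0.002073 x 58.32 = 0.1209 g, so %Mg(OH)2 = 0.1209/0.1660 x 100 = 72.8%.

72.8%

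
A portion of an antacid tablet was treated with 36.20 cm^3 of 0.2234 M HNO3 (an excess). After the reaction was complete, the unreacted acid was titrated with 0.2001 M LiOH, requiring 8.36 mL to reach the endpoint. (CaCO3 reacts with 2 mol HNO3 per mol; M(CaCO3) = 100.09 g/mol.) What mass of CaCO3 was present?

Total n(HNO3) added = 0.2234 x 0.03620 = 0.008087 mol.
n(LiOH) used = 0.2001 x 0.008360 = 0.001673 mol, which equals the excess n(HNO3).
So n(HNO3) consumed by the sample = 0.008087 - 0.001673 = 0.006414 mol.
n(CaCO3) = 0.006414 / 2 = 0.003207 mol.
mass = 0.003207 mol x 100.09 g/mol = 0.321 g.

0.321 g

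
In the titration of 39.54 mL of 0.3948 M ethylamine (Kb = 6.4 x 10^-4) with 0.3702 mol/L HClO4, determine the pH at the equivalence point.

n(C2H5NH2) = 0.3948 x 0.03954 = 0.01561 mol; V(HClO4) at equivalence = 0.01561/0.3702 = 0.04217 L.
At equivalence the base is fully converted to C2H5NH3+; total volume = 0.08171 L, so [C2H5NH3+] = 0.01561/0.08171 = 0.1911 M.
Ka(C2H5NH3+) = Kw/Kb = 1.0e-14 / 6.4 x 10^-4 = 1.56e-11.
[H^+] = sqrt(Ka x [C2H5NH3+]) = sqrt(1.56e-11 x 0.1911) = 1.73e-6 M.
pH = -log(1.73e-6) = 5.76.

5.76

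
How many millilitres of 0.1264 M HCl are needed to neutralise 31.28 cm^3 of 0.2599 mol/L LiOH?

n(LiOH) = 0.2599 mol/L x 0.03128 L = 0.008130 mol.
At equivalence n(HCl) = n(LiOH) = 0.008130 mol.
V(HCl) = 0.008130 / 0.1264 = 0.06432 L = 64.3 mL.

64.3 mL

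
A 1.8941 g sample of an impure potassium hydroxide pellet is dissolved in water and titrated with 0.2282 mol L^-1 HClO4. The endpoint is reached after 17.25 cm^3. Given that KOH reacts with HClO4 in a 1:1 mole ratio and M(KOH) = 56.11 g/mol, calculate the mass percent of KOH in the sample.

n(HClO4) = 0.2282 x 0.01725 = 0.003936 mol.
n(KOH) = 0.003936 / 1 = 0.003936 mol.
mass of KOH = 0.003936 x 56.11 = 0.2209 g.
% purity = 0.2209 / 1.8941 x 100 = 11.7%.

11.7%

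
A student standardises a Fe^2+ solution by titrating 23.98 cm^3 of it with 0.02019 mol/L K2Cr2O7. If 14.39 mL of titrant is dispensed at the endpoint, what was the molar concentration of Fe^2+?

n(K2Cr2O7) = 0.02019 x 0.01439 = 0.0002905 mol.
From the balanced equation, 1 mol K2Cr2O7 reacts with 6 mol Fe^2+, so n(Fe^2+) = 0.0002905 x 6/1 = 0.001743 mol.
[Fe^2+] = 0.001743 / 0.02398 L = 0.0727 M.

0.0727 M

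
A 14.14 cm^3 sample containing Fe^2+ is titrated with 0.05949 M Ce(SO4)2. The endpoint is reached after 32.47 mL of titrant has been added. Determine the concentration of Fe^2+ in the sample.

0.137 M

n(Ce(SO4)2) = 0.05949 x 0.03247 = 0.001932 mol.
From the balanced equation, 1 mol Ce(SO4)2 reacts with 1 mol Fe^2+, so n(Fe^2+) = 0.001932 x 1/1 = 0.001932 mol.
[Fe^2+] = 0.001932 / 0.01414 L = 0.137 M.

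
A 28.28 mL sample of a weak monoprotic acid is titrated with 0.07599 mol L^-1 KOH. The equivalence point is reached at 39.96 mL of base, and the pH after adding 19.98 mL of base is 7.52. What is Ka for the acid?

3.0 x 10^-8

19.98 mL is half of the equivalence volume, so this is the half-equivalence point where [HA] = [A^-].
At half-equivalence pH = pKa, so pKa = 7.52.
Ka = 10^(-7.52) = 3.0 x 10^-8.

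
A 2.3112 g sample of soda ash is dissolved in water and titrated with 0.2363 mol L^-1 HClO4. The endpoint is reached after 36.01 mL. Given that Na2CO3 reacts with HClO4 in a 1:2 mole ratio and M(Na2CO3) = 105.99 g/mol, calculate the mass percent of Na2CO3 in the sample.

19.5%

n(HClO4) = 0.2363 x 0.03601 = 0.008509 mol.
n(Na2CO3) = 0.008509 / 2 = 0.004255 mol.
mass of Na2CO3 = 0.004255 x 105.99 = 0.4509 g.
% purity = 0.4509 / 2.3112 x 100 = 19.5%.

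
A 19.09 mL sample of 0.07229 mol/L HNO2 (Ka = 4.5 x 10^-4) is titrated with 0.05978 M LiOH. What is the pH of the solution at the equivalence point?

n(HNO2) = 0.07229 x 0.01909 = 0.001380 mol; V(LiOH) at equivalence = 0.001380/0.05978 = 0.02308 L.
At equivalence all the acid is converted to NO2-; total volume = 0.01909 + 0.02308 = 0.04217 L, so [NO2-] = 0.001380/0.04217 = 0.03272 M.
Kb = Kw/Ka = 1.0e-14 / 4.5 x 10^-4 = 2.22e-11.
[OH^-] = sqrt(Kb x [NO2-]) = sqrt(2.22e-11 x 0.03272) = 8.53e-7 M.
pOH = 6.07, so pH = 14.00 - 6.07 = 7.93.

7.93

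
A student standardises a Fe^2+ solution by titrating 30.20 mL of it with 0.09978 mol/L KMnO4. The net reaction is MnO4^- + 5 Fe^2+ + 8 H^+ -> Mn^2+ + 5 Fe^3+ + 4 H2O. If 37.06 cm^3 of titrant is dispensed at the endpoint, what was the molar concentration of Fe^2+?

0.612 M

n(KMnO4) = 0.09978 x 0.03706 = 0.003698 mol.
From the balanced equation, 1 mol KMnO4 reacts with 5 mol Fe^2+, so n(Fe^2+) = 0.003698 x 5/1 = 0.01849 mol.
[Fe^2+] = 0.01849 / 0.03020 L = 0.612 M.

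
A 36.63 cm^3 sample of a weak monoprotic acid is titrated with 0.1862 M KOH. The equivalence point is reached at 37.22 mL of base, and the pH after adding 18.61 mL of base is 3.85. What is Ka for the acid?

18.61 mL is half of the equivalence volume, so this is the half-equivalence point where [HA] = [A^-].
At half-equivalence pH = pKa, so pKa = 3.85.
Ka = 10^(-3.85) = 1.4 x 10^-4.

1.4 x 10^-4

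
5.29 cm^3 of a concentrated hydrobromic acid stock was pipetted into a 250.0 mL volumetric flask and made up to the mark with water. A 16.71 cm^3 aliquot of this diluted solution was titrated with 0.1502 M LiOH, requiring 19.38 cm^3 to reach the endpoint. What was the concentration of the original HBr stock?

n(LiOH) = 0.1502 x 0.01938 = 0.002911 mol.
n(HBr) in the aliquot = 0.002911 mol.
[diluted HBr] = 0.002911 / 0.01671 = 0.1742 M.
Dilution factor = 250.0/5.290 = 47.26, so [stock] = 0.1742 x 47.26 = 8.23 M.

8.23 M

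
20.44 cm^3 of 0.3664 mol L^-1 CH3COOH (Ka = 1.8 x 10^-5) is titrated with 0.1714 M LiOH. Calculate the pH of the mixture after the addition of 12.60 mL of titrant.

Initial n(CH3COOH) = 0.3664 x 0.02044 = 0.007489 mol.
n(LiOH) added = 0.1714 x 0.01260 = 0.002160 mol, converting that many moles of CH3COOH to CH3COO-.
Remaining n(CH3COOH) = 0.005330 mol; n(CH3COO-) = 0.002160 mol.
By Henderson-Hasselbalch, pH = pKa + log([A^-]/[HA]) = 4.74 + log(0.002160/0.005330) = 4.74 + (-0.39) = 4.35.

4.35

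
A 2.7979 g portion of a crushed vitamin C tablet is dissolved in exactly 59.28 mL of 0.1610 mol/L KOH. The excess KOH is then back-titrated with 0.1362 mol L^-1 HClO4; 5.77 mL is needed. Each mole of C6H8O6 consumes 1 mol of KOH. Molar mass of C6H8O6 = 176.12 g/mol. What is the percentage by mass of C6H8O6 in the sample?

55.1%

Total n(KOH) added = 0.1610 x 0.05928 = 0.009544 mol.
n(HClO4) used = 0.1362 x 0.005770 = 0.0007859 mol, which equals the excess n(KOH).
So n(KOH) consumed by the sample = 0.009544 - 0.0007859 = 0.008758 mol.
n(C6H8O6) = 0.008758 / 1 = 0.008758 mol.
mass C6H8O6 = 0.008758 x 176.12 = 1.542 g, so %C6H8O6 = 1.542/2.7979 x 100 = 55.1%.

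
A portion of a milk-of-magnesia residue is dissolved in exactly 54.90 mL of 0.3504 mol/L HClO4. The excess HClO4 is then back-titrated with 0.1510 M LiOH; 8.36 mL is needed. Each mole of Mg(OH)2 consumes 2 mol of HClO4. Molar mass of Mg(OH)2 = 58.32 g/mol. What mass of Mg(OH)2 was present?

Total n(HClO4) added = 0.3504 x 0.05490 = 0.01924 mol.
n(LiOH) used = 0.1510 x 0.008360 = 0.001262 mol, which equals the excess n(HClO4).
So n(HClO4) consumed by the sample = 0.01924 - 0.001262 = 0.01797 mol.
n(Mg(OH)2) = 0.01797 / 2 = 0.008987 mol.
mass = 0.008987 mol x 58.32 g/mol = 0.524 g.

0.524 g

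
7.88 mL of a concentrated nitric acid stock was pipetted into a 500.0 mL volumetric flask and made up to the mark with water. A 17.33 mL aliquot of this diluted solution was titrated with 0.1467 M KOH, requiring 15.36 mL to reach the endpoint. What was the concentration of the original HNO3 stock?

8.25 M

n(KOH) = 0.1467 x 0.01536 = 0.002253 mol.
n(HNO3) in the aliquot = 0.002253 mol.
[diluted HNO3] = 0.002253 / 0.01733 = 0.1300 M.
Dilution factor = 500.0/7.880 = 63.45, so [stock] = 0.1300 x 63.45 = 8.25 M.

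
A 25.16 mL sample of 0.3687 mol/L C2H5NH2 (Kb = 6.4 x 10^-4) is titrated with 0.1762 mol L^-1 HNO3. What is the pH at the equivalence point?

5.86

n(C2H5NH2) = 0.3687 x 0.02516 = 0.009276 mol; V(HNO3) at equivalence = 0.009276/0.1762 = 0.05265 L.
At equivalence the base is fully converted to C2H5NH3+; total volume = 0.07781 L, so [C2H5NH3+] = 0.009276/0.07781 = 0.1192 M.
Ka(C2H5NH3+) = Kw/Kb = 1.0e-14 / 6.4 x 10^-4 = 1.56e-11.
[H^+] = sqrt(Ka x [C2H5NH3+]) = sqrt(1.56e-11 x 0.1192) = 1.36e-6 M.
pH = -log(1.36e-6) = 5.86.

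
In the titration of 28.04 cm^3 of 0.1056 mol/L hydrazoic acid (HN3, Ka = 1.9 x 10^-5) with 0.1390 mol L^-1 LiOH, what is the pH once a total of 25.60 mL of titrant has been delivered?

n(acid) = 0.1056 x 0.02804 = 0.002961 mol; n(LiOH) added = 0.1390 x 0.02560 = 0.003558 mol.
Base is in excess by 0.003558 - 0.002961 = 0.0005974 mol in a total volume of 0.05364 L.
[OH^-] = 0.0005974/0.05364 = 0.01114 M, so pOH = 1.95 and pH = 14.00 - 1.95 = 12.05.

12.05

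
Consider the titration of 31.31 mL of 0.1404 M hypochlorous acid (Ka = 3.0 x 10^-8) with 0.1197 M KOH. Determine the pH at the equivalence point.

10.17

n(HClO) = 0.1404 x 0.03131 = 0.004396 mol; V(KOH) at equivalence = 0.004396/0.1197 = 0.03672 L.
At equivalence all the acid is converted to ClO-; total volume = 0.03131 + 0.03672 = 0.06803 L, so [ClO-] = 0.004396/0.06803 = 0.06461 M.
Kb = Kw/Ka = 1.0e-14 / 3.0 x 10^-8 = 3.33e-7.
[OH^-] = sqrt(Kb x [ClO-]) = sqrt(3.33e-7 x 0.06461) = 0.000147 M.
pOH = 3.83, so pH = 14.00 - 3.83 = 10.17.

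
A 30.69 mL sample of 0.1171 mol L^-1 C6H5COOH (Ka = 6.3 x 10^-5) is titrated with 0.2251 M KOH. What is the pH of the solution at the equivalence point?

n(C6H5COOH) = 0.1171 x 0.03069 = 0.003594 mol; V(KOH) at equivalence = 0.003594/0.2251 = 0.01597 L.
At equivalence all the acid is converted to C6H5COO-; total volume = 0.03069 + 0.01597 = 0.04666 L, so [C6H5COO-] = 0.003594/0.04666 = 0.07703 M.
Kb = Kw/Ka = 1.0e-14 / 6.3 x 10^-5 = 1.59e-10.
[OH^-] = sqrt(Kb x [C6H5COO-]) = sqrt(1.59e-10 x 0.07703) = 3.50e-6 M.
pOH = 5.46, so pH = 14.00 - 5.46 = 8.54.

8.54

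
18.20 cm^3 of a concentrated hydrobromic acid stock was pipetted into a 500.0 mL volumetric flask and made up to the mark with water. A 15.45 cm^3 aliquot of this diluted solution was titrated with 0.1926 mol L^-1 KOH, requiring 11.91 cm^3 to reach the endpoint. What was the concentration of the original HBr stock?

4.08 M

n(KOH) = 0.1926 x 0.01191 = 0.002294 mol.
n(HBr) in the aliquot = 0.002294 mol.
[diluted HBr] = 0.002294 / 0.01545 = 0.1485 M.
Dilution factor = 500.0/18.20 = 27.47, so [stock] = 0.1485 x 27.47 = 4.08 M.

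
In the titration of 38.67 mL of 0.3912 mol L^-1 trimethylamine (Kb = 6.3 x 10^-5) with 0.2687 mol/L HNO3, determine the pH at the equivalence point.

n((CH3)3N) = 0.3912 x 0.03867 = 0.01513 mol; V(HNO3) at equivalence = 0.01513/0.2687 = 0.05630 L.
At equivalence the base is fully converted to (CH3)3NH+; total volume = 0.09497 L, so [(CH3)3NH+] = 0.01513/0.09497 = 0.1593 M.
Ka((CH3)3NH+) = Kw/Kb = 1.0e-14 / 6.3 x 10^-5 = 1.59e-10.
[H^+] = sqrt(Ka x [(CH3)3NH+]) = sqrt(1.59e-10 x 0.1593) = 5.03e-6 M.
pH = -log(5.03e-6) = 5.30.

5.30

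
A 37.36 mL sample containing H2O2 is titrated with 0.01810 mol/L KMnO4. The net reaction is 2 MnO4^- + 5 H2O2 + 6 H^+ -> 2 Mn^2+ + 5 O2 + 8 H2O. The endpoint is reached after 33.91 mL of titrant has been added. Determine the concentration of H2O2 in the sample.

n(KMnO4) = 0.01810 x 0.03391 = 0.0006138 mol.
From the balanced equation, 2 mol KMnO4 reacts with 5 mol H2O2, so n(H2O2) = 0.0006138 x 5/2 = 0.001534 mol.
[H2O2] = 0.001534 / 0.03736 L = 0.0411 M.

0.0411 M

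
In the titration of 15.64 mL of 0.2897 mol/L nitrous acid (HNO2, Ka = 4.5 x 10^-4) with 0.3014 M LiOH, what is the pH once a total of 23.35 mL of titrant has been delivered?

n(acid) = 0.2897 x 0.01564 = 0.004531 mol; n(LiOH) added = 0.3014 x 0.02335 = 0.007038 mol.
Base is in excess by 0.007038 - 0.004531 = 0.002507 mol in a total volume of 0.03899 L.
[OH^-] = 0.002507/0.03899 = 0.06429 M, so pOH = 1.19 and pH = 14.00 - 1.19 = 12.81.

12.81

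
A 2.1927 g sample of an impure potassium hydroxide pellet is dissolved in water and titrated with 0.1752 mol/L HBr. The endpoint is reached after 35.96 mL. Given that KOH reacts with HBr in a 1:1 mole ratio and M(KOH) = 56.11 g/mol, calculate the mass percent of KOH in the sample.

16.1%

n(HBr) = 0.1752 x 0.03596 = 0.006300 mol.
n(KOH) = 0.006300 / 1 = 0.006300 mol.
mass of KOH = 0.006300 x 56.11 = 0.3535 g.
% purity = 0.3535 / 2.1927 x 100 = 16.1%.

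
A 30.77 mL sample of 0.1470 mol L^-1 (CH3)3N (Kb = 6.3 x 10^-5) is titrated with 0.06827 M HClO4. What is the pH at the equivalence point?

5.57

n((CH3)3N) = 0.1470 x 0.03077 = 0.004523 mol; V(HClO4) at equivalence = 0.004523/0.06827 = 0.06625 L.
At equivalence the base is fully converted to (CH3)3NH+; total volume = 0.09702 L, so [(CH3)3NH+] = 0.004523/0.09702 = 0.04662 M.
Ka((CH3)3NH+) = Kw/Kb = 1.0e-14 / 6.3 x 10^-5 = 1.59e-10.
[H^+] = sqrt(Ka x [(CH3)3NH+]) = sqrt(1.59e-10 x 0.04662) = 2.72e-6 M.
pH = -log(2.72e-6) = 5.57.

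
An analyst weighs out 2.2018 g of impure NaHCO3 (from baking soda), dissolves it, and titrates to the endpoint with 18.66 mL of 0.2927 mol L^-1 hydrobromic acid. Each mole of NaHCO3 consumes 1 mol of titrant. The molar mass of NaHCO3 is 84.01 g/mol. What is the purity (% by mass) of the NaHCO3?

20.8%

n(HBr) = 0.2927 x 0.01866 = 0.005462 mol.
n(NaHCO3) = 0.005462 / 1 = 0.005462 mol.
mass of NaHCO3 = 0.005462 x 84.01 = 0.4588 g.
% purity = 0.4588 / 2.2018 x 100 = 20.8%.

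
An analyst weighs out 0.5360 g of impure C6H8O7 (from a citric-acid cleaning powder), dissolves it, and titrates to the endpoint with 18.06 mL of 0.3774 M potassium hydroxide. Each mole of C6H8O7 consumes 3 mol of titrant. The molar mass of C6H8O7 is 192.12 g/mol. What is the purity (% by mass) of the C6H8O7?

n(KOH) = 0.3774 x 0.01806 = 0.006816 mol.
n(C6H8O7) = 0.006816 / 3 = 0.002272 mol.
mass of C6H8O7 = 0.002272 x 192.12 = 0.4365 g.
% purity = 0.4365 / 0.5360 x 100 = 81.4%.

81.4%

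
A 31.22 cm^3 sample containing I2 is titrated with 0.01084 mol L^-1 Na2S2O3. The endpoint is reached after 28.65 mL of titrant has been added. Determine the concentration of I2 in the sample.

0.00497 M

n(Na2S2O3) = 0.01084 x 0.02865 = 0.0003106 mol.
From the balanced equation, 2 mol Na2S2O3 reacts with 1 mol I2, so n(I2) = 0.0003106 x 1/2 = 0.0001553 mol.
[I2] = 0.0001553 / 0.03122 L = 0.00497 M.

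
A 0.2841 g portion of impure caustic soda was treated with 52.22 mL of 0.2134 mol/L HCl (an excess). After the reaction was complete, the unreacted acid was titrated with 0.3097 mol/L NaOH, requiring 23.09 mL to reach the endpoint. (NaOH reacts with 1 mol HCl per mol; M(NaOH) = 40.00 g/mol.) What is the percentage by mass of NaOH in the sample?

Total n(HCl) added = 0.2134 x 0.05222 = 0.01114 mol.
n(NaOH) used = 0.3097 x 0.02309 = 0.007151 mol, which equals the excess n(HCl).
So n(HCl) consumed by the sample = 0.01114 - 0.007151 = 0.003993 mol.
n(NaOH) = 0.003993 / 1 = 0.003993 mol.
mass NaOH = 0.003993 x 40.00 = 0.1597 g, so %NaOH = 0.1597/0.2841 x 100 = 56.2%.

56.2%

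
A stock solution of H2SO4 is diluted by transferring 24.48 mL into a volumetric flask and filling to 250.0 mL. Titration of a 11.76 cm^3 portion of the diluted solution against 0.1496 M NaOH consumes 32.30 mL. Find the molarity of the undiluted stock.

2.10 M

n(NaOH) = 0.1496 x 0.03230 = 0.004832 mol.
n(H2SO4) in the aliquot = 0.004832 x 1/2 = 0.002416 mol.
[diluted H2SO4] = 0.002416 / 0.01176 = 0.2054 M.
Dilution factor = 250.0/24.48 = 10.21, so [stock] = 0.2054 x 10.21 = 2.10 M.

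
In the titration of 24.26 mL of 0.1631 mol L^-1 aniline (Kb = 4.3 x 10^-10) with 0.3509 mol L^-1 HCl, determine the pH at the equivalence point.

2.79

n(C6H5NH2) = 0.1631 x 0.02426 = 0.003957 mol; V(HCl) at equivalence = 0.003957/0.3509 = 0.01128 L.
At equivalence the base is fully converted to C6H5NH3+; total volume = 0.03554 L, so [C6H5NH3+] = 0.003957/0.03554 = 0.1113 M.
Ka(C6H5NH3+) = Kw/Kb = 1.0e-14 / 4.3 x 10^-10 = 2.33e-5.
[H^+] = sqrt(Ka x [C6H5NH3+]) = sqrt(2.33e-5 x 0.1113) = 0.00161 M.
pH = -log(0.00161) = 2.79.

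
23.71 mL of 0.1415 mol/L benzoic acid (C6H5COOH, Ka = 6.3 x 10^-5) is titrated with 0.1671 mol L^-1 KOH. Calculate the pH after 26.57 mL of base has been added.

12.33

n(acid) = 0.1415 x 0.02371 = 0.003355 mol; n(KOH) added = 0.1671 x 0.02657 = 0.004440 mol.
Base is in excess by 0.004440 - 0.003355 = 0.001085 mol in a total volume of 0.05028 L.
[OH^-] = 0.001085/0.05028 = 0.02158 M, so pOH = 1.67 and pH = 14.00 - 1.67 = 12.33.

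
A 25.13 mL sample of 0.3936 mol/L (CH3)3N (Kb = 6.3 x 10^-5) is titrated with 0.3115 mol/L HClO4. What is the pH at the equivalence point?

5.28

n((CH3)3N) = 0.3936 x 0.02513 = 0.009891 mol; V(HClO4) at equivalence = 0.009891/0.3115 = 0.03175 L.
At equivalence the base is fully converted to (CH3)3NH+; total volume = 0.05688 L, so [(CH3)3NH+] = 0.009891/0.05688 = 0.1739 M.
Ka((CH3)3NH+) = Kw/Kb = 1.0e-14 / 6.3 x 10^-5 = 1.59e-10.
[H^+] = sqrt(Ka x [(CH3)3NH+]) = sqrt(1.59e-10 x 0.1739) = 5.25e-6 M.
pH = -log(5.25e-6) = 5.28.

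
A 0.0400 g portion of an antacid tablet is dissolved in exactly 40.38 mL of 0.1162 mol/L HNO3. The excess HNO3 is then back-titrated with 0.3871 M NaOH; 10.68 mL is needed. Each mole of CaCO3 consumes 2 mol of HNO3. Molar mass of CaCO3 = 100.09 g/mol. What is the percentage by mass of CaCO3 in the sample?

69.8%

Total n(HNO3) added = 0.1162 x 0.04038 = 0.004692 mol.
n(NaOH) used = 0.3871 x 0.01068 = 0.004134 mol, which equals the excess n(HNO3).
So n(HNO3) consumed by the sample = 0.004692 - 0.004134 = 0.0005579 mol.
n(CaCO3) = 0.0005579 / 2 = 0.0002790 mol.
mass CaCO3 = 0.0002790 x 100.09 = 0.02792 g, so %CaCO3 = 0.02792/0.0400 x 100 = 69.8%.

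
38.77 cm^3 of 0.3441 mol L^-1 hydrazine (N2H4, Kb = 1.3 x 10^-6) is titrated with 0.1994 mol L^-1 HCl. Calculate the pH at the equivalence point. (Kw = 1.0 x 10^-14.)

4.51

n(N2H4) = 0.3441 x 0.03877 = 0.01334 mol; V(HCl) at equivalence = 0.01334/0.1994 = 0.06690 L.
At equivalence the base is fully converted to N2H5+; total volume = 0.1057 L, so [N2H5+] = 0.01334/0.1057 = 0.1262 M.
Ka(N2H5+) = Kw/Kb = 1.0e-14 / 1.3 x 10^-6 = 7.69e-9.
[H^+] = sqrt(Ka x [N2H5+]) = sqrt(7.69e-9 x 0.1262) = 3.12e-5 M.
pH = -log(3.12e-5) = 4.51.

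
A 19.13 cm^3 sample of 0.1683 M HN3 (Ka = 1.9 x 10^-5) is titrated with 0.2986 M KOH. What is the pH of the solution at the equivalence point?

n(HN3) = 0.1683 x 0.01913 = 0.003220 mol; V(KOH) at equivalence = 0.003220/0.2986 = 0.01078 L.
At equivalence all the acid is converted to N3-; total volume = 0.01913 + 0.01078 = 0.02991 L, so [N3-] = 0.003220/0.02991 = 0.1076 M.
Kb = Kw/Ka = 1.0e-14 / 1.9 x 10^-5 = 5.26e-10.
[OH^-] = sqrt(Kb x [N3-]) = sqrt(5.26e-10 x 0.1076) = 7.53e-6 M.
pOH = 5.12, so pH = 14.00 - 5.12 = 8.88.

8.88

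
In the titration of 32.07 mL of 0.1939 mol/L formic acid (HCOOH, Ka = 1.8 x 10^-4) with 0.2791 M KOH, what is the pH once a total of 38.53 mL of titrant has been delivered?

12.81

n(acid) = 0.1939 x 0.03207 = 0.006218 mol; n(KOH) added = 0.2791 x 0.03853 = 0.01075 mol.
Base is in excess by 0.01075 - 0.006218 = 0.004535 mol in a total volume of 0.07060 L.
[OH^-] = 0.004535/0.07060 = 0.06424 M, so pOH = 1.19 and pH = 14.00 - 1.19 = 12.81.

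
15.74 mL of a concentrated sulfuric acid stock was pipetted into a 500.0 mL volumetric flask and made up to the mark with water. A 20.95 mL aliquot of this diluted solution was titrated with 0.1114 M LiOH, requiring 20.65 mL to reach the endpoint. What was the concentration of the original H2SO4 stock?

1.74 M

n(LiOH) = 0.1114 x 0.02065 = 0.002300 mol.
n(H2SO4) in the aliquot = 0.002300 x 1/2 = 0.001150 mol.
[diluted H2SO4] = 0.001150 / 0.02095 = 0.05490 M.
Dilution factor = 500.0/15.74 = 31.77, so [stock] = 0.05490 x 31.77 = 1.74 M.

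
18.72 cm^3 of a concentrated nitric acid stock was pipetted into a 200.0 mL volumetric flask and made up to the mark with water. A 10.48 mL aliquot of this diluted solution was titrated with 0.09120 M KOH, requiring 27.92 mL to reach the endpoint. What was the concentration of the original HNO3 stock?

2.60 M

n(KOH) = 0.09120 x 0.02792 = 0.002546 mol.
n(HNO3) in the aliquot = 0.002546 mol.
[diluted HNO3] = 0.002546 / 0.01048 = 0.2430 M.
Dilution factor = 200.0/18.72 = 10.68, so [stock] = 0.2430 x 10.68 = 2.60 M.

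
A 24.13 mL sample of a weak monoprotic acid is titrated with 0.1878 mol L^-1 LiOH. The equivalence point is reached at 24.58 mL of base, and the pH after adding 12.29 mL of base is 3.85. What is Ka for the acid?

12.29 mL is half of the equivalence volume, so this is the half-equivalence point where [HA] = [A^-].
At half-equivalence pH = pKa, so pKa = 3.85.
Ka = 10^(-3.85) = 1.4 x 10^-4.

1.4 x 10^-4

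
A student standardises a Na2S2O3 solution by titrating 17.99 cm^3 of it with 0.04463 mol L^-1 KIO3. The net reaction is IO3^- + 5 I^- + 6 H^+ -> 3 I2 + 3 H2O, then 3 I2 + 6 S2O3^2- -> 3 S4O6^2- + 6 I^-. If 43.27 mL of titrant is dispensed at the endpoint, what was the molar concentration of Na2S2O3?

n(KIO3) = 0.04463 x 0.04327 = 0.001931 mol.
From the balanced equation, 1 mol KIO3 reacts with 6 mol Na2S2O3, so n(Na2S2O3) = 0.001931 x 6/1 = 0.01159 mol.
[Na2S2O3] = 0.01159 / 0.01799 L = 0.644 M.

0.644 M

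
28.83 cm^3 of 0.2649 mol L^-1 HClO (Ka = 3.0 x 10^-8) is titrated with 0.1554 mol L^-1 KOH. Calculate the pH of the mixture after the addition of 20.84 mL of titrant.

Initial n(HClO) = 0.2649 x 0.02883 = 0.007637 mol.
n(KOH) added = 0.1554 x 0.02084 = 0.003239 mol, converting that many moles of HClO to ClO-.
Remaining n(HClO) = 0.004399 mol; n(ClO-) = 0.003239 mol.
By Henderson-Hasselbalch, pH = pKa + log([A^-]/[HA]) = 7.52 + log(0.003239/0.004399) = 7.52 + (-0.13) = 7.39.

7.39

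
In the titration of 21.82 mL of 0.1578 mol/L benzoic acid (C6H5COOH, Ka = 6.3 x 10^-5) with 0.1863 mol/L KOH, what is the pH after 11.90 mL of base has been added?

Initial n(C6H5COOH) = 0.1578 x 0.02182 = 0.003443 mol.
n(KOH) added = 0.1863 x 0.01190 = 0.002217 mol, converting that many moles of C6H5COOH to C6H5COO-.
Remaining n(C6H5COOH) = 0.001226 mol; n(C6H5COO-) = 0.002217 mol.
By Henderson-Hasselbalch, pH = pKa + log([A^-]/[HA]) = 4.20 + log(0.002217/0.001226) = 4.20 + (+0.26) = 4.46.

4.46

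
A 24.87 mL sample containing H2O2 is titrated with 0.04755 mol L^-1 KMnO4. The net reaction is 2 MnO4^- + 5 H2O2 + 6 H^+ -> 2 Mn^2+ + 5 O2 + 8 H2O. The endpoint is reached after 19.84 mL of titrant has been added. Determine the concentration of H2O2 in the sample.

n(KMnO4) = 0.04755 x 0.01984 = 0.0009434 mol.
From the balanced equation, 2 mol KMnO4 reacts with 5 mol H2O2, so n(H2O2) = 0.0009434 x 5/2 = 0.002358 mol.
[H2O2] = 0.002358 / 0.02487 L = 0.0948 M.

0.0948 M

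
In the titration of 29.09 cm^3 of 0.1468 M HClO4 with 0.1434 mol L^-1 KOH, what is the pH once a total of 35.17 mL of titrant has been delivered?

12.08

n(acid) = 0.1468 x 0.02909 = 0.004270 mol; n(KOH) added = 0.1434 x 0.03517 = 0.005043 mol.
Base is in excess by 0.005043 - 0.004270 = 0.0007730 mol in a total volume of 0.06426 L.
[OH^-] = 0.0007730/0.06426 = 0.01203 M, so pOH = 1.92 and pH = 14.00 - 1.92 = 12.08.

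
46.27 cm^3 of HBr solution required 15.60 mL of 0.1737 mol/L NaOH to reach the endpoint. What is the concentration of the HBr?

n(NaOH) delivered = 0.1737 x 0.01560 = 0.002710 mol.
For a 1:1 reaction, n(HBr) = 0.002710 mol.
[HBr] = 0.002710 mol / 0.04627 L = 0.0586 M.

0.0586 M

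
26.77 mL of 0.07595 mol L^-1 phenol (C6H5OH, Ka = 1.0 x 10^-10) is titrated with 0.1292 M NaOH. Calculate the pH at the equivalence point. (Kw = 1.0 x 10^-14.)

11.34

n(C6H5OH) = 0.07595 x 0.02677 = 0.002033 mol; V(NaOH) at equivalence = 0.002033/0.1292 = 0.01574 L.
At equivalence all the acid is converted to C6H5O-; total volume = 0.02677 + 0.01574 = 0.04251 L, so [C6H5O-] = 0.002033/0.04251 = 0.04783 M.
Kb = Kw/Ka = 1.0e-14 / 1.0 x 10^-10 = 0.000100.
[OH^-] = sqrt(Kb x [C6H5O-]) = sqrt(0.000100 x 0.04783) = 0.00219 M.
pOH = 2.66, so pH = 14.00 - 2.66 = 11.34.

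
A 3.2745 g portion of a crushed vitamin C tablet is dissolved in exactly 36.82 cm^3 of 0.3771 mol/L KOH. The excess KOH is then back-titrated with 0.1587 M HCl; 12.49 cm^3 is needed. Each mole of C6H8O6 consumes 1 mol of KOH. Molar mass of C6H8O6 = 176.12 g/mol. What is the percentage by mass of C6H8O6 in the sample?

64.0%

Total n(KOH) added = 0.3771 x 0.03682 = 0.01388 mol.
n(HCl) used = 0.1587 x 0.01249 = 0.001982 mol, which equals the excess n(KOH).
So n(KOH) consumed by the sample = 0.01388 - 0.001982 = 0.01190 mol.
n(C6H8O6) = 0.01190 / 1 = 0.01190 mol.
mass C6H8O6 = 0.01190 x 176.12 = 2.096 g, so %C6H8O6 = 2.096/3.2745 x 100 = 64.0%.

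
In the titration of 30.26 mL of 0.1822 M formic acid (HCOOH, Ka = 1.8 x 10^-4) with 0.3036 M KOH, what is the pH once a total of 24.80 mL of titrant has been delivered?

12.56

n(acid) = 0.1822 x 0.03026 = 0.005513 mol; n(KOH) added = 0.3036 x 0.02480 = 0.007529 mol.
Base is in excess by 0.007529 - 0.005513 = 0.002016 mol in a total volume of 0.05506 L.
[OH^-] = 0.002016/0.05506 = 0.03661 M, so pOH = 1.44 and pH = 14.00 - 1.44 = 12.56.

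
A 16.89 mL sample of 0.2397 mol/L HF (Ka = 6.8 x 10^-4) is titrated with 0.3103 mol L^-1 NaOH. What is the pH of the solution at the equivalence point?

n(HF) = 0.2397 x 0.01689 = 0.004049 mol; V(NaOH) at equivalence = 0.004049/0.3103 = 0.01305 L.
At equivalence all the acid is converted to F-; total volume = 0.01689 + 0.01305 = 0.02994 L, so [F-] = 0.004049/0.02994 = 0.1352 M.
Kb = Kw/Ka = 1.0e-14 / 6.8 x 10^-4 = 1.47e-11.
[OH^-] = sqrt(Kb x [F-]) = sqrt(1.47e-11 x 0.1352) = 1.41e-6 M.
pOH = 5.85, so pH = 14.00 - 5.85 = 8.15.

8.15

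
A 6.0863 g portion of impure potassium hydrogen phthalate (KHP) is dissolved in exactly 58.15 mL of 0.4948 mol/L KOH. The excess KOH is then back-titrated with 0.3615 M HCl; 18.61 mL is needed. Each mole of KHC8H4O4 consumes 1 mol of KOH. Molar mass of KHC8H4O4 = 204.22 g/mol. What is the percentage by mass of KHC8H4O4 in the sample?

Total n(KOH) added = 0.4948 x 0.05815 = 0.02877 mol.
n(HCl) used = 0.3615 x 0.01861 = 0.006728 mol, which equals the excess n(KOH).
So n(KOH) consumed by the sample = 0.02877 - 0.006728 = 0.02205 mol.
n(KHC8H4O4) = 0.02205 / 1 = 0.02205 mol.
mass KHC8H4O4 = 0.02205 x 204.22 = 4.502 g, so %KHC8H4O4 = 4.502/6.0863 x 100 = 74.0%.

74.0%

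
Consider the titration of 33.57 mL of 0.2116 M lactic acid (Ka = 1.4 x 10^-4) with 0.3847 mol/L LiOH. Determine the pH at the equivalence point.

n(HC3H5O3) = 0.2116 x 0.03357 = 0.007103 mol; V(LiOH) at equivalence = 0.007103/0.3847 = 0.01846 L.
At equivalence all the acid is converted to C3H5O3-; total volume = 0.03357 + 0.01846 = 0.05203 L, so [C3H5O3-] = 0.007103/0.05203 = 0.1365 M.
Kb = Kw/Ka = 1.0e-14 / 1.4 x 10^-4 = 7.14e-11.
[OH^-] = sqrt(Kb x [C3H5O3-]) = sqrt(7.14e-11 x 0.1365) = 3.12e-6 M.
pOH = 5.51, so pH = 14.00 - 5.51 = 8.49.

8.49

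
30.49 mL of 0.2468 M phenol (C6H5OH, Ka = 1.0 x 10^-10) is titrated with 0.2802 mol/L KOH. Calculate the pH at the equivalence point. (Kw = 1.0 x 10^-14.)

n(C6H5OH) = 0.2468 x 0.03049 = 0.007525 mol; V(KOH) at equivalence = 0.007525/0.2802 = 0.02686 L.
At equivalence all the acid is converted to C6H5O-; total volume = 0.03049 + 0.02686 = 0.05735 L, so [C6H5O-] = 0.007525/0.05735 = 0.1312 M.
Kb = Kw/Ka = 1.0e-14 / 1.0 x 10^-10 = 0.000100.
[OH^-] = sqrt(Kb x [C6H5O-]) = sqrt(0.000100 x 0.1312) = 0.00362 M.
pOH = 2.44, so pH = 14.00 - 2.44 = 11.56.

11.56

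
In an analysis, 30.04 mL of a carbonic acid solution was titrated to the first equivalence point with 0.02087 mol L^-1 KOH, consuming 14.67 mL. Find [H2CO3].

0.0102 M

n(KOH) = 0.02087 x 0.01467 = 0.0003062 mol.
At the first equivalence point, 1 mol OH^- react per mol H2CO3, so n(H2CO3) = 0.0003062 / 1 = 0.0003062 mol.
[H2CO3] = 0.0003062 / 0.03004 L = 0.0102 M.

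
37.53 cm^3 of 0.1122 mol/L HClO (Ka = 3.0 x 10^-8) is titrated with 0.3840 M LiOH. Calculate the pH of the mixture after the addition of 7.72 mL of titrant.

Initial n(HClO) = 0.1122 x 0.03753 = 0.004211 mol.
n(LiOH) added = 0.3840 x 0.007720 = 0.002964 mol, converting that many moles of HClO to ClO-.
Remaining n(HClO) = 0.001246 mol; n(ClO-) = 0.002964 mol.
By Henderson-Hasselbalch, pH = pKa + log([A^-]/[HA]) = 7.52 + log(0.002964/0.001246) = 7.52 + (+0.38) = 7.90.

7.90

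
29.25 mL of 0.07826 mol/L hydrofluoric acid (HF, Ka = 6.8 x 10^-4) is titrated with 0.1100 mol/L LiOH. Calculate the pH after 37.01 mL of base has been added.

12.43

n(acid) = 0.07826 x 0.02925 = 0.002289 mol; n(LiOH) added = 0.1100 x 0.03701 = 0.004071 mol.
Base is in excess by 0.004071 - 0.002289 = 0.001782 mol in a total volume of 0.06626 L.
[OH^-] = 0.001782/0.06626 = 0.02689 M, so pOH = 1.57 and pH = 14.00 - 1.57 = 12.43.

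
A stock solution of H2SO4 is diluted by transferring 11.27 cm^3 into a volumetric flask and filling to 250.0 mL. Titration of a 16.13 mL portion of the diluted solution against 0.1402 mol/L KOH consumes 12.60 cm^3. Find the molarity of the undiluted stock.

1.21 M

n(KOH) = 0.1402 x 0.01260 = 0.001767 mol.
n(H2SO4) in the aliquot = 0.001767 x 1/2 = 0.0008833 mol.
[diluted H2SO4] = 0.0008833 / 0.01613 = 0.05476 M.
Dilution factor = 250.0/11.27 = 22.18, so [stock] = 0.05476 x 22.18 = 1.21 M.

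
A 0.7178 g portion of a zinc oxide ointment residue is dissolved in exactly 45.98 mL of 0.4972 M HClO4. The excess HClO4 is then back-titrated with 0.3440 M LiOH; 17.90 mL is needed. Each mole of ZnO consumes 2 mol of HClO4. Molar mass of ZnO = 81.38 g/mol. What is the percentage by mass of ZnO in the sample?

94.7%

Total n(HClO4) added = 0.4972 x 0.04598 = 0.02286 mol.
n(LiOH) used = 0.3440 x 0.01790 = 0.006158 mol, which equals the excess n(HClO4).
So n(HClO4) consumed by the sample = 0.02286 - 0.006158 = 0.01670 mol.
n(ZnO) = 0.01670 / 2 = 0.008352 mol.
mass ZnO = 0.008352 x 81.38 = 0.6797 g, so %ZnO = 0.6797/0.7178 x 100 = 94.7%.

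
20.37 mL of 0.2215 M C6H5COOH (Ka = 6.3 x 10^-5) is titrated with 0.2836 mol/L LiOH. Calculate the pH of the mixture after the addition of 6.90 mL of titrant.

4.08

Initial n(C6H5COOH) = 0.2215 x 0.02037 = 0.004512 mol.
n(LiOH) added = 0.2836 x 0.006900 = 0.001957 mol, converting that many moles of C6H5COOH to C6H5COO-.
Remaining n(C6H5COOH) = 0.002555 mol; n(C6H5COO-) = 0.001957 mol.
By Henderson-Hasselbalch, pH = pKa + log([A^-]/[HA]) = 4.20 + log(0.001957/0.002555) = 4.20 + (-0.12) = 4.08.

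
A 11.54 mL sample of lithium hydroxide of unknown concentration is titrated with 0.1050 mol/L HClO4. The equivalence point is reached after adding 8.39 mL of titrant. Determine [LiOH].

0.0763 M

n(HClO4) delivered = 0.1050 x 0.008390 = 0.0008810 mol.
For a 1:1 reaction, n(LiOH) = 0.0008810 mol.
[LiOH] = 0.0008810 mol / 0.01154 L = 0.0763 M.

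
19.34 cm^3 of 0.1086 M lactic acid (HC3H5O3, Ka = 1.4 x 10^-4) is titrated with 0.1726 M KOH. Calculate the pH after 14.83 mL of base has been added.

12.13

n(acid) = 0.1086 x 0.01934 = 0.002100 mol; n(KOH) added = 0.1726 x 0.01483 = 0.002560 mol.
Base is in excess by 0.002560 - 0.002100 = 0.0004593 mol in a total volume of 0.03417 L.
[OH^-] = 0.0004593/0.03417 = 0.01344 M, so pOH = 1.87 and pH = 14.00 - 1.87 = 12.13.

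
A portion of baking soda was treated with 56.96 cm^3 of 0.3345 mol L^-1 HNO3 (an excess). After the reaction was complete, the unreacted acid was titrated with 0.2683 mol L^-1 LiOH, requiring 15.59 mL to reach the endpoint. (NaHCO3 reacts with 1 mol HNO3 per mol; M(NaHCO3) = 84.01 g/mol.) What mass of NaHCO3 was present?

1.25 g

Total n(HNO3) added = 0.3345 x 0.05696 = 0.01905 mol.
n(LiOH) used = 0.2683 x 0.01559 = 0.004183 mol, which equals the excess n(HNO3).
So n(HNO3) consumed by the sample = 0.01905 - 0.004183 = 0.01487 mol.
n(NaHCO3) = 0.01487 / 1 = 0.01487 mol.
mass = 0.01487 mol x 84.01 g/mol = 1.25 g.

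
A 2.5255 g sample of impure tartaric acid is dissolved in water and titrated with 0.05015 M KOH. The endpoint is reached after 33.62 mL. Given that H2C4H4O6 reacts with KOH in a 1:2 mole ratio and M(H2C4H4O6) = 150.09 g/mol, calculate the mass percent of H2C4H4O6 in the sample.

n(KOH) = 0.05015 x 0.03362 = 0.001686 mol.
n(H2C4H4O6) = 0.001686 / 2 = 0.0008430 mol.
mass of H2C4H4O6 = 0.0008430 x 150.09 = 0.1265 g.
% purity = 0.1265 / 2.5255 x 100 = 5.01%.

5.01%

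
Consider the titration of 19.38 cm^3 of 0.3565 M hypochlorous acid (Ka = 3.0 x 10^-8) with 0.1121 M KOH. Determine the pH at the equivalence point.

10.23

n(HClO) = 0.3565 x 0.01938 = 0.006909 mol; V(KOH) at equivalence = 0.006909/0.1121 = 0.06163 L.
At equivalence all the acid is converted to ClO-; total volume = 0.01938 + 0.06163 = 0.08101 L, so [ClO-] = 0.006909/0.08101 = 0.08528 M.
Kb = Kw/Ka = 1.0e-14 / 3.0 x 10^-8 = 3.33e-7.
[OH^-] = sqrt(Kb x [ClO-]) = sqrt(3.33e-7 x 0.08528) = 0.000169 M.
pOH = 3.77, so pH = 14.00 - 3.77 = 10.23.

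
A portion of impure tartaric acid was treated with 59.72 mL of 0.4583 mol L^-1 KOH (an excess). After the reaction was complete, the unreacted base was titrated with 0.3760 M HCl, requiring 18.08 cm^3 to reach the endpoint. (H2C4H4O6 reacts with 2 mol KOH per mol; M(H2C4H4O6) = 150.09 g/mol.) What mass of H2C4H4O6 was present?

1.54 g

Total n(KOH) added = 0.4583 x 0.05972 = 0.02737 mol.
n(HCl) used = 0.3760 x 0.01808 = 0.006798 mol, which equals the excess n(KOH).
So n(KOH) consumed by the sample = 0.02737 - 0.006798 = 0.02057 mol.
n(H2C4H4O6) = 0.02057 / 2 = 0.01029 mol.
mass = 0.01029 mol x 150.09 g/mol = 1.54 g.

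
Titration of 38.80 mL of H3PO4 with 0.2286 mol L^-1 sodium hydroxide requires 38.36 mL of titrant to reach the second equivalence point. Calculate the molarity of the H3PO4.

0.113 M

n(NaOH) = 0.2286 x 0.03836 = 0.008769 mol.
At the second equivalence point, 2 mol OH^- react per mol H3PO4, so n(H3PO4) = 0.008769 / 2 = 0.004385 mol.
[H3PO4] = 0.004385 / 0.03880 L = 0.113 M.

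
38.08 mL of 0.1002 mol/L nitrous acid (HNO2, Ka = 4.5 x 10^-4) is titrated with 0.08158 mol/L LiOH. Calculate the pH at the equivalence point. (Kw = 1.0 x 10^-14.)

8.00

n(HNO2) = 0.1002 x 0.03808 = 0.003816 mol; V(LiOH) at equivalence = 0.003816/0.08158 = 0.04677 L.
At equivalence all the acid is converted to NO2-; total volume = 0.03808 + 0.04677 = 0.08485 L, so [NO2-] = 0.003816/0.08485 = 0.04497 M.
Kb = Kw/Ka = 1.0e-14 / 4.5 x 10^-4 = 2.22e-11.
[OH^-] = sqrt(Kb x [NO2-]) = sqrt(2.22e-11 x 0.04497) = 1.00e-6 M.
pOH = 6.00, so pH = 14.00 - 6.00 = 8.00.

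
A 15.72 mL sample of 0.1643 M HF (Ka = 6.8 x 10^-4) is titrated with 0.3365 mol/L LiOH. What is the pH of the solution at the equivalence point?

8.11

n(HF) = 0.1643 x 0.01572 = 0.002583 mol; V(LiOH) at equivalence = 0.002583/0.3365 = 0.007675 L.
At equivalence all the acid is converted to F-; total volume = 0.01572 + 0.007675 = 0.02340 L, so [F-] = 0.002583/0.02340 = 0.1104 M.
Kb = Kw/Ka = 1.0e-14 / 6.8 x 10^-4 = 1.47e-11.
[OH^-] = sqrt(Kb x [F-]) = sqrt(1.47e-11 x 0.1104) = 1.27e-6 M.
pOH = 5.89, so pH = 14.00 - 5.89 = 8.11.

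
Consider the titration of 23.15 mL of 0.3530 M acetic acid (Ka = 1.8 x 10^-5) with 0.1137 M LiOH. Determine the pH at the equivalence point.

8.84

n(CH3COOH) = 0.3530 x 0.02315 = 0.008172 mol; V(LiOH) at equivalence = 0.008172/0.1137 = 0.07187 L.
At equivalence all the acid is converted to CH3COO-; total volume = 0.02315 + 0.07187 = 0.09502 L, so [CH3COO-] = 0.008172/0.09502 = 0.08600 M.
Kb = Kw/Ka = 1.0e-14 / 1.8 x 10^-5 = 5.56e-10.
[OH^-] = sqrt(Kb x [CH3COO-]) = sqrt(5.56e-10 x 0.08600) = 6.91e-6 M.
pOH = 5.16, so pH = 14.00 - 5.16 = 8.84.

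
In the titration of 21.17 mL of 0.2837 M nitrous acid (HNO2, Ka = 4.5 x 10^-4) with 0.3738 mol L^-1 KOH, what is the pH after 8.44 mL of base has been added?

3.39

Initial n(HNO2) = 0.2837 x 0.02117 = 0.006006 mol.
n(KOH) added = 0.3738 x 0.008440 = 0.003155 mol, converting that many moles of HNO2 to NO2-.
Remaining n(HNO2) = 0.002851 mol; n(NO2-) = 0.003155 mol.
By Henderson-Hasselbalch, pH = pKa + log([A^-]/[HA]) = 3.35 + log(0.003155/0.002851) = 3.35 + (+0.04) = 3.39.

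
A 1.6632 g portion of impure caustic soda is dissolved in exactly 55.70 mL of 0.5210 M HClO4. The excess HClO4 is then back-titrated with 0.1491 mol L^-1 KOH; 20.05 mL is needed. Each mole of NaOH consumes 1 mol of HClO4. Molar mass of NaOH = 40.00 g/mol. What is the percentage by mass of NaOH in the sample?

Total n(HClO4) added = 0.5210 x 0.05570 = 0.02902 mol.
n(KOH) used = 0.1491 x 0.02005 = 0.002989 mol, which equals the excess n(HClO4).
So n(HClO4) consumed by the sample = 0.02902 - 0.002989 = 0.02603 mol.
n(NaOH) = 0.02603 / 1 = 0.02603 mol.
mass NaOH = 0.02603 x 40.00 = 1.041 g, so %NaOH = 1.041/1.6632 x 100 = 62.6%.

62.6%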